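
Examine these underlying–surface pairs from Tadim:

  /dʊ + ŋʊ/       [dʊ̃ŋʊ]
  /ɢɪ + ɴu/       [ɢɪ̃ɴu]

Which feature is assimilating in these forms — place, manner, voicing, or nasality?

The vowel /ʊ/ surfaces as nasalised [ʊ̃] next to the following nasal /ŋ/ — it has acquired the [+nasal] feature of its neighbour.
Likewise in the remaining data: /ɪ/ → [ɪ̃] before /ɴ/ — each time a vowel is nasalised next to a following nasal.

nasality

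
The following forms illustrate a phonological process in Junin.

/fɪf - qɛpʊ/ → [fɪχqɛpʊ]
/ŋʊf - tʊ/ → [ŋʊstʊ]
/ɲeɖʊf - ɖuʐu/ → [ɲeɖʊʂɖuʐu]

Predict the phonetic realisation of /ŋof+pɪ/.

The data show regressive place assimilation: /f/ → [χ] before /q/; /f/ → [s] before /t/; /f/ → [ʂ] before /ɖ/. In each pair only place changes, matching the following consonant, while manner and voice stay constant.
/f/ is a voiceless labiodental fricative. The following trigger /p/ is bilabial, so /f/ must become bilabial as well.
Changing only its place to bilabial gives [ɸ] — the voiceless bilabial fricative.

[ŋoɸpɪ]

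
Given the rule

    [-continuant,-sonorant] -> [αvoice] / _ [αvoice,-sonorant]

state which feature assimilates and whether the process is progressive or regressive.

The shared variable α links the value of [voice] on the target to the same value on the neighbouring segment, so voicing is the feature that assimilates.
Since the environment is written after the underscore, the trigger follows the target; the direction is regressive.

regressive voicing assimilation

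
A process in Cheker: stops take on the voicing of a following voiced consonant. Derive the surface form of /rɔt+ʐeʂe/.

The rule targets /t/ (voiceless alveolar stop), which sits before the trigger /ʐ/ (voiced).
The voiced alveolar stop is [d], so /t/ → [d].

[rɔdʐeʂe]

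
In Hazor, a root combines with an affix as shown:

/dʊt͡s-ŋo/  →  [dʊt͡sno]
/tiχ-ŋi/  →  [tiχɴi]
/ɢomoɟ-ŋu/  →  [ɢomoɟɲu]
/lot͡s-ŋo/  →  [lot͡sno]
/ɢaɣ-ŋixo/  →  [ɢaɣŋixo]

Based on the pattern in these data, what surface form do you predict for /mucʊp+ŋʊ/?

The data show progressive place assimilation: /ŋ/ → [n] after /t͡s/; /ŋ/ → [ɴ] after /χ/; /ŋ/ → [ɲ] after /ɟ/. In each pair only place changes, matching the preceding consonant, while manner and voice stay constant.
Nothing changes in [ɢaɣŋixo]: there the adjacent consonants already agree in place (/ŋ/ and /ɣ/ are both velar), so this form is consistent with the same rule.
/ŋ/ is a voiced velar nasal. The preceding trigger /p/ is bilabial, so /ŋ/ must become bilabial as well.
The voiced bilabial nasal is [m], so /ŋ/ → [m].

[mucʊpmʊ]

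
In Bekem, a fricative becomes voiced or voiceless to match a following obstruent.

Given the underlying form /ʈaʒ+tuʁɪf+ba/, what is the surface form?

/ʒ/ is a voiced postalveolar fricative. The following trigger /t/ is voiceless, so /ʒ/ must become voiceless as well.
A voiceless postalveolar fricative is [ʃ], so the surface segment is [ʃ].
At the second juncture, /f/ likewise becomes [v] adjacent to /b/.

[ʈaʃtuʁɪvba]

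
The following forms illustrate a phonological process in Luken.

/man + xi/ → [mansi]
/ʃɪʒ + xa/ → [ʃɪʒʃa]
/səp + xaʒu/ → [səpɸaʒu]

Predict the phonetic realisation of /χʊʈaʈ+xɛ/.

[χʊʈaʈʂɛ]

The data show progressive place assimilation: /x/ → [s] after /n/; /x/ → [ʃ] after /ʒ/; /x/ → [ɸ] after /p/. In each pair only place changes, matching the preceding consonant, while manner and voice stay constant.
The rule targets /x/ (voiceless velar fricative), which sits after the trigger /ʈ/ (retroflex).
A voiceless retroflex fricative is [ʂ], so the surface segment is [ʂ].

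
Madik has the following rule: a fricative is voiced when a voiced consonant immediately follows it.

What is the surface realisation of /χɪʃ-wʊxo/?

/ʃ/ is a voiceless postalveolar fricative. The following trigger /w/ is voiced, so /ʃ/ must become voiced as well.
Changing only its voicing to voiced gives [ʒ] — the voiced postalveolar fricative.

[χɪʒwʊxo]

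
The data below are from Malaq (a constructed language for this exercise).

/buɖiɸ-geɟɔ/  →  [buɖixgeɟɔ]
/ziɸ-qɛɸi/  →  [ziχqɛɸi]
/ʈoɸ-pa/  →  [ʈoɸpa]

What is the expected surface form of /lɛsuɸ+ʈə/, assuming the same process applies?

[lɛsuʂʈə]

The data show regressive place assimilation: /ɸ/ → [x] before /g/; /ɸ/ → [χ] before /q/. In each pair only place changes, matching the following consonant, while manner and voice stay constant.
Nothing changes in [ʈoɸpa]: there the adjacent consonants already agree in place (/ɸ/ and /p/ are both bilabial), so this form is consistent with the same rule.
The rule targets /ɸ/ (voiceless bilabial fricative), which sits before the trigger /ʈ/ (retroflex).
Changing only its place to retroflex gives [ʂ] — the voiceless retroflex fricative.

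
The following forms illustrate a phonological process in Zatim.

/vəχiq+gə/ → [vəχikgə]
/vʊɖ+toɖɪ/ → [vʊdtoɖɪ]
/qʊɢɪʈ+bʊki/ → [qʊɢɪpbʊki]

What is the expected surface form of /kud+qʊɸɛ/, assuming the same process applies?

The data show regressive place assimilation: /q/ → [k] before /g/; /ɖ/ → [d] before /t/; /ʈ/ → [p] before /b/. In each pair only place changes, matching the following consonant, while manner and voice stay constant.
The rule targets /d/ (voiced alveolar stop), which sits before the trigger /q/ (uvular).
A voiced uvular stop is [ɢ], so the surface segment is [ɢ].

[kuɢqʊɸɛ]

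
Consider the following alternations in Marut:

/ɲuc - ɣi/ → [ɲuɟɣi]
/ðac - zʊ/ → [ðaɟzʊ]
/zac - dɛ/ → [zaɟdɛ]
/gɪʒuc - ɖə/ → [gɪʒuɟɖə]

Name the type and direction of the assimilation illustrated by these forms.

regressive voicing assimilation

The segment that alternates is /c/, which surfaces as [ɟ] when adjacent to /ɣ/.
The change voiceless → voiced matches the voicing of the following /ɣ/, identifying this as voicing assimilation.
Place and manner are unchanged, so the assimilation is partial, not total.
Checking the remaining alternations: /c/ → [ɟ] before /z/ (voiceless → voiced, matching voiced); /c/ → [ɟ] before /d/ (voiceless → voiced, matching voiced); /c/ → [ɟ] before /ɖ/ (voiceless → voiced, matching voiced) — only voicing changes, and always toward the following segment.
The trigger is the following segment, so the direction is regressive (anticipatory).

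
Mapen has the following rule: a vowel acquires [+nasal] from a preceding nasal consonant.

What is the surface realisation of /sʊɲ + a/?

[sʊɲã]

/a/ sits next to the nasal /ɲ/ and is therefore nasalised to [ã].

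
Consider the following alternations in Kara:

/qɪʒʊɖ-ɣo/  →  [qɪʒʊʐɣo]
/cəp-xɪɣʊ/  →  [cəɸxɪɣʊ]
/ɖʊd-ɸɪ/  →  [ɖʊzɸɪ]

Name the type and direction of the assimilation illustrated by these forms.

Comparing underlying and surface forms, /ɖ/ → [ʐ] is the alternation; the neighbouring /ɣ/ is constant.
/ɖ/ is a stop while /ɣ/ is a fricative; the output [ʐ] is a fricative, matching the trigger — so the feature that spreads is manner.
Place and voice are unchanged, so the assimilation is partial, not total.
Checking the remaining alternations: /p/ → [ɸ] before /x/ (stop → fricative, matching a fricative); /d/ → [z] before /ɸ/ (stop → fricative, matching a fricative) — only manner changes, and always toward the following segment.
Since the segment that changes precedes the conditioning segment, the assimilation is regressive.

regressive manner assimilation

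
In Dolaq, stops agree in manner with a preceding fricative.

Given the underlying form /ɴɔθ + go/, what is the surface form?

[ɴɔθɣo]

/g/ is a voiced velar stop. The preceding trigger /θ/ is a fricative, so /g/ must become a fricative as well.
Changing only its manner to fricative gives [ɣ] — the voiced velar fricative.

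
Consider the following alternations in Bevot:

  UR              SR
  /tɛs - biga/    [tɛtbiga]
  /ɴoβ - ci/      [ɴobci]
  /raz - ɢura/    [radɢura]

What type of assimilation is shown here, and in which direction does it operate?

The segment that alternates is /s/, which surfaces as [t] when adjacent to /b/.
The change fricative → stop matches the manner of the following /b/, identifying this as manner assimilation.
Place and voice are unchanged, so the assimilation is partial, not total.
Checking the remaining alternations: /β/ → [b] before /c/ (fricative → stop, matching a stop); /z/ → [d] before /ɢ/ (fricative → stop, matching a stop) — only manner changes, and always toward the following segment.
The trigger is the following segment, so the direction is regressive (anticipatory).

regressive manner assimilation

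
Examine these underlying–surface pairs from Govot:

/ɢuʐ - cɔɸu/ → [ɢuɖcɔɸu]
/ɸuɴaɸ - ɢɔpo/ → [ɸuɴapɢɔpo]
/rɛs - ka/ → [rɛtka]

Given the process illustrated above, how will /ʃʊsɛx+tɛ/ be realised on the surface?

[ʃʊsɛktɛ]

The data show regressive manner assimilation: /ʐ/ → [ɖ] before /c/; /ɸ/ → [p] before /ɢ/; /s/ → [t] before /k/. In each pair only manner changes, matching the following consonant, while place and voice stay constant.
The rule targets /x/ (voiceless velar fricative), which sits before the trigger /t/ (stop).
Changing only its manner to stop gives [k] — the voiceless velar stop.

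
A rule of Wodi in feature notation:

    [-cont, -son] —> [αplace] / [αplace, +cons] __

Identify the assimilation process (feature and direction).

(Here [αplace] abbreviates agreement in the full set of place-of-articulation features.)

progressive place assimilation

The rule copies the place features (abbreviated [place]) from the environment onto the target, so the assimilating feature is place.
The conditioning segment sits to the left of the focus bar, meaning the trigger precedes the segment that changes — progressive assimilation.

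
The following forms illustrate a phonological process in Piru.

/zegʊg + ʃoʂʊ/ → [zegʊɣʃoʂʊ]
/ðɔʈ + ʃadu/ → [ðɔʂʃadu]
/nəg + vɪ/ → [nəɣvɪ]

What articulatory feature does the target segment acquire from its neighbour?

manner

The segment that alternates is /g/, which surfaces as [ɣ] when adjacent to /ʃ/.
/g/ is a stop while /ʃ/ is a fricative; the output [ɣ] is a fricative, matching the trigger — so the feature that spreads is manner.
The same holds elsewhere in the data: /ʈ/ → [ʂ] before /ʃ/ (stop → fricative, matching a fricative); /g/ → [ɣ] before /v/ (stop → fricative, matching a fricative) — only manner changes, and always toward the following segment.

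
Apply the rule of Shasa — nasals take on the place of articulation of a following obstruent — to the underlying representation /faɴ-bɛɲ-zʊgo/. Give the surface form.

/ɴ/ is a voiced uvular nasal. The following trigger /b/ is bilabial, so /ɴ/ must become bilabial as well.
A voiced bilabial nasal is [m], so the surface segment is [m].
At the second juncture, /ɲ/ likewise becomes [n] adjacent to /z/.

[fambɛnzʊgo]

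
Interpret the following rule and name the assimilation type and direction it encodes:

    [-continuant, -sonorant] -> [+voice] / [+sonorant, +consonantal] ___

The structural change is [+voice], and the conditioning segment [+sonorant, +consonantal] (a sonorant consonant) is itself voiced, so the target comes to share the voicing of its neighbour — voicing assimilation.
Since the environment is written before the underscore, the trigger precedes the target; the direction is progressive.

progressive voicing assimilation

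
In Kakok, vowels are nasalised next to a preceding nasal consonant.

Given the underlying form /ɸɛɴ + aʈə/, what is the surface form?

/a/ sits next to the nasal /ɴ/ and is therefore nasalised to [ã].

[ɸɛɴãʈə]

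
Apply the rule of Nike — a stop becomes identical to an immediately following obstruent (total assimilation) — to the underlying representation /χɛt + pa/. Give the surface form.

[χɛppa]

/t/ is the segment targeted by the rule; it sits immediately before /p/, so it assimilates completely and surfaces as [p].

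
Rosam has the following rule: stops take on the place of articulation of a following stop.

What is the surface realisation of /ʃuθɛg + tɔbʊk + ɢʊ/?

[ʃuθɛdtɔbʊqɢʊ]

The rule targets /g/ (voiced velar stop), which sits before the trigger /t/ (alveolar).
Changing only its place to alveolar gives [d] — the voiced alveolar stop.
The same rule applies at the second boundary: /k/ → [q] next to /ɢ/.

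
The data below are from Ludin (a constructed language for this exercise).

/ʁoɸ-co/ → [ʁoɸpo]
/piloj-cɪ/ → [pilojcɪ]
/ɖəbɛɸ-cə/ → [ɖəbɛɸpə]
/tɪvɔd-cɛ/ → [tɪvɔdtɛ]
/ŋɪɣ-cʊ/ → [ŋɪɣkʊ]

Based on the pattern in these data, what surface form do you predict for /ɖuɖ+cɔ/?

[ɖuɖʈɔ]

The data show progressive place assimilation: /c/ → [p] after /ɸ/; /c/ → [t] after /d/; /c/ → [k] after /ɣ/. In each pair only place changes, matching the preceding consonant, while manner and voice stay constant.
No alternation appears in [pilojcɪ]: there the adjacent consonants already agree in place (/c/ and /j/ are both palatal), so this form is consistent with the same rule.
The rule targets /c/ (voiceless palatal stop), which sits after the trigger /ɖ/ (retroflex).
The voiceless retroflex stop is [ʈ], so /c/ → [ʈ].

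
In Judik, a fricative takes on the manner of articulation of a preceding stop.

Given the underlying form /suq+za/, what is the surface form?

The rule targets /z/ (voiced alveolar fricative), which sits after the trigger /q/ (stop).
The voiced alveolar stop is [d], so /z/ → [d].

[suqda]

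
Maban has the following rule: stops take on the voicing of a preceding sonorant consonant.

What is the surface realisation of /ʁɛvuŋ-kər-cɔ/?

/k/ is a voiceless velar stop. The preceding trigger /ŋ/ is voiced, so /k/ must become voiced as well.
A voiced velar stop is [g], so the surface segment is [g].
The same rule applies at the second boundary: /c/ → [ɟ] next to /r/.

[ʁɛvuŋgərɟɔ]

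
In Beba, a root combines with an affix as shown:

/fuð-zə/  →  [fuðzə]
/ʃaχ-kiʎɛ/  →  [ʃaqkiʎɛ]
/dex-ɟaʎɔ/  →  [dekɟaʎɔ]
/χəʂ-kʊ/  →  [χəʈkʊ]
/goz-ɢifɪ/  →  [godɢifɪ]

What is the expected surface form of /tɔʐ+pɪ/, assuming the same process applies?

[tɔɖpɪ]

The data show regressive manner assimilation: /χ/ → [q] before /k/; /x/ → [k] before /ɟ/; /ʂ/ → [ʈ] before /k/; /z/ → [d] before /ɢ/. In each pair only manner changes, matching the following consonant, while place and voice stay constant.
No alternation appears in [fuðzə]: there the adjacent consonants already agree in manner (/ð/ and /z/ are both fricatives), so this form is consistent with the same rule.
/ʐ/ is a voiced retroflex fricative. The following trigger /p/ is a stop, so /ʐ/ must become a stop as well.
A voiced retroflex stop is [ɖ], so the surface segment is [ɖ].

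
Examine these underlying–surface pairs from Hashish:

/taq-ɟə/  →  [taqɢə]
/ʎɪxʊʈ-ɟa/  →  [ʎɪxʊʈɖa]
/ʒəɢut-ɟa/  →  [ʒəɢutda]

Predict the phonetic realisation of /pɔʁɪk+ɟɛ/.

[pɔʁɪkgɛ]

The data show progressive place assimilation: /ɟ/ → [ɢ] after /q/; /ɟ/ → [ɖ] after /ʈ/; /ɟ/ → [d] after /t/. In each pair only place changes, matching the preceding consonant, while manner and voice stay constant.
/ɟ/ is a voiced palatal stop. The preceding trigger /k/ is velar, so /ɟ/ must become velar as well.
Changing only its place to velar gives [g] — the voiced velar stop.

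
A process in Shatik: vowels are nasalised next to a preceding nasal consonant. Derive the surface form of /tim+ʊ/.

[timʊ̃]

/ʊ/ sits next to the nasal /m/ and is therefore nasalised to [ʊ̃].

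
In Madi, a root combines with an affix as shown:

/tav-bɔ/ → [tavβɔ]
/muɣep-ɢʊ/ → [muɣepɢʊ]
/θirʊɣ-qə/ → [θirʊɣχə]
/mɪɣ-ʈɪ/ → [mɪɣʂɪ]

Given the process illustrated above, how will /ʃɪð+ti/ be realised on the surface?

The data show progressive manner assimilation: /b/ → [β] after /v/; /q/ → [χ] after /ɣ/; /ʈ/ → [ʂ] after /ɣ/. In each pair only manner changes, matching the preceding consonant, while place and voice stay constant.
No alternation appears in [muɣepɢʊ]: there the adjacent consonants already agree in manner (/ɢ/ and /p/ are both stops), so this form is consistent with the same rule.
The rule targets /t/ (voiceless alveolar stop), which sits after the trigger /ð/ (fricative).
The voiceless alveolar fricative is [s], so /t/ → [s].

[ʃɪðsi]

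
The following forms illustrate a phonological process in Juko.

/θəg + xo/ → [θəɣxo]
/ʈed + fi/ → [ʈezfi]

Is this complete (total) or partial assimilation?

partial assimilation

Underlying /g/ is realised as [ɣ] next to /x/; /x/ itself does not change.
/g/ is a stop while /x/ is a fricative; the output [ɣ] is a fricative, matching the trigger — so the feature that spreads is manner.
Place and voice are unchanged, so the assimilation is partial, not total.
Checking the remaining alternation: /d/ → [z] before /f/ (stop → fricative, matching a fricative) — only manner changes, and always toward the following segment.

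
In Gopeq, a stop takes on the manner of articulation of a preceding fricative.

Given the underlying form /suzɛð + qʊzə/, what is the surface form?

/q/ is a voiceless uvular stop. The preceding trigger /ð/ is a fricative, so /q/ must become a fricative as well.
A voiceless uvular fricative is [χ], so the surface segment is [χ].

[suzɛðχʊzə]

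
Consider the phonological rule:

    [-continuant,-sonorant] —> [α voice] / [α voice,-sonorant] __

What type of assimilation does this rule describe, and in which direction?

The rule copies [voice] from the environment onto the target, so the assimilating feature is voicing.
Since the environment is written before the underscore, the trigger precedes the target; the direction is progressive.

progressive voicing assimilation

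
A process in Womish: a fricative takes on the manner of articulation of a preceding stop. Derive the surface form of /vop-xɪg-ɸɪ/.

The rule targets /x/ (voiceless velar fricative), which sits after the trigger /p/ (stop).
Changing only its manner to stop gives [k] — the voiceless velar stop.
The same rule applies at the second boundary: /ɸ/ → [p] next to /g/.

[vopkɪgpɪ]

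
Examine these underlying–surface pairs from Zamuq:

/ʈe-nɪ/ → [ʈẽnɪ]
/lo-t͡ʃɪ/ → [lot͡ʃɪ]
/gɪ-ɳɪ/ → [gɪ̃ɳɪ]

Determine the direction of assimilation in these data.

The vowel /e/ surfaces as nasalised [ẽ] next to the following nasal /n/ — it has acquired the [+nasal] feature of its neighbour.
Likewise in the remaining data: /ɪ/ → [ɪ̃] before /ɳ/ — each time a vowel is nasalised next to a following nasal.
No change occurs in [lot͡ʃɪ] because the vowel at the boundary is adjacent to an oral consonant, not a nasal (/o/ next to /t͡ʃ/).
Because the conditioning nasal is to the right of the vowel that changes, the process is regressive (anticipatory).

regressive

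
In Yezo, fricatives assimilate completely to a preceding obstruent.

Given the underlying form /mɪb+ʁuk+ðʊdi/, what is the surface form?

[mɪbbukkʊdi]

/ʁ/ is the segment targeted by the rule; it sits immediately after /b/, so it assimilates completely and surfaces as [b].
The same rule applies at the second boundary: /ð/ → [k] next to /k/.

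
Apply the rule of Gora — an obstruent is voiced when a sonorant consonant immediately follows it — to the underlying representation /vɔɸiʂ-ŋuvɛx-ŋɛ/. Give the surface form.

[vɔɸiʐŋuvɛɣŋɛ]

/ʂ/ is a voiceless retroflex fricative. The following trigger /ŋ/ is voiced, so /ʂ/ must become voiced as well.
The voiced retroflex fricative is [ʐ], so /ʂ/ → [ʐ].
At the second juncture, /x/ likewise becomes [ɣ] adjacent to /ŋ/.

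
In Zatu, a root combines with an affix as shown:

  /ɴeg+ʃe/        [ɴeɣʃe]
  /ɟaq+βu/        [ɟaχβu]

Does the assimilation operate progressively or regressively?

regressive

Comparing underlying and surface forms, /g/ → [ɣ] is the alternation; the neighbouring /ʃ/ is constant.
/g/ is a stop while /ʃ/ is a fricative; the output [ɣ] is a fricative, matching the trigger — so the feature that spreads is manner.
The other alternating form patterns the same way: /q/ → [χ] before /β/ (stop → fricative, matching a fricative) — only manner changes, and always toward the following segment.
The trigger is the following segment, so the direction is regressive (anticipatory).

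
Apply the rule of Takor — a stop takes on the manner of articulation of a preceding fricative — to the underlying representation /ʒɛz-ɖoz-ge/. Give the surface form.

The rule targets /ɖ/ (voiced retroflex stop), which sits after the trigger /z/ (fricative).
Changing only its manner to fricative gives [ʐ] — the voiced retroflex fricative.
At the second juncture, /g/ likewise becomes [ɣ] adjacent to /z/.

[ʒɛzʐozɣe]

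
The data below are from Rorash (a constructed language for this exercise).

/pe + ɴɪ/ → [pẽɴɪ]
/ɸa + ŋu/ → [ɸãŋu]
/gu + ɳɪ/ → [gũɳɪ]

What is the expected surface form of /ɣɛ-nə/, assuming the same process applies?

[ɣɛ̃nə]

The data show regressive nasality assimilation (vowel nasalisation): /e/ → [ẽ] before /ɴ/; /a/ → [ã] before /ŋ/; /u/ → [ũ] before /ɳ/ — a vowel is nasalised by an immediately following nasal consonant.
/ɛ/ sits next to the nasal /n/ and is therefore nasalised to [ɛ̃].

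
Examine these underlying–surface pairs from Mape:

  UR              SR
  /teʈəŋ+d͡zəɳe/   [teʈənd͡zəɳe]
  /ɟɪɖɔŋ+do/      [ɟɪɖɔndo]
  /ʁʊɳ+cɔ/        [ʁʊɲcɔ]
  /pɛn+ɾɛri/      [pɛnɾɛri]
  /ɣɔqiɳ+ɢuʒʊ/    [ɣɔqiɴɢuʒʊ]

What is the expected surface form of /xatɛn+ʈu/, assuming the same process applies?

[xatɛɳʈu]

The data show regressive place assimilation: /ŋ/ → [n] before /d͡z/; /ŋ/ → [n] before /d/; /ɳ/ → [ɲ] before /c/; /ɳ/ → [ɴ] before /ɢ/. In each pair only place changes, matching the following consonant, while manner and voice stay constant.
Nothing changes in [pɛnɾɛri]: there the adjacent consonants already agree in place (/n/ and /ɾ/ are both alveolar), so this form is consistent with the same rule.
/n/ is a voiced alveolar nasal. The following trigger /ʈ/ is retroflex, so /n/ must become retroflex as well.
A voiced retroflex nasal is [ɳ], so the surface segment is [ɳ].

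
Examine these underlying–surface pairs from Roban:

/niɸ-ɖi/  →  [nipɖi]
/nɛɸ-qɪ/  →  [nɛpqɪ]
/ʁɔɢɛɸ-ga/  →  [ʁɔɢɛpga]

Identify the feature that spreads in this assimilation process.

manner

Comparing underlying and surface forms, /ɸ/ → [p] is the alternation; the neighbouring /ɖ/ is constant.
The change fricative → stop matches the manner of the following /ɖ/, identifying this as manner assimilation.
The same holds elsewhere in the data: /ɸ/ → [p] before /q/ (fricative → stop, matching a stop); /ɸ/ → [p] before /g/ (fricative → stop, matching a stop) — only manner changes, and always toward the following segment.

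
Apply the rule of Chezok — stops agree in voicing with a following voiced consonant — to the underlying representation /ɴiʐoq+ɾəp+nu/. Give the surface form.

[ɴiʐoɢɾəbnu]

/q/ is a voiceless uvular stop. The following trigger /ɾ/ is voiced, so /q/ must become voiced as well.
The voiced uvular stop is [ɢ], so /q/ → [ɢ].
The same rule applies at the second boundary: /p/ → [b] next to /n/.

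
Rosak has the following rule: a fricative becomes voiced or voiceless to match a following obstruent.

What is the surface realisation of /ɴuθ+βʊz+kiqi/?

[ɴuðβʊskiqi]

/θ/ is a voiceless dental fricative. The following trigger /β/ is voiced, so /θ/ must become voiced as well.
A voiced dental fricative is [ð], so the surface segment is [ð].
The same rule applies at the second boundary: /z/ → [s] next to /k/.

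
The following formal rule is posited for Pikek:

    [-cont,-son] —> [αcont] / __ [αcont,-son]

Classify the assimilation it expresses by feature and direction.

regressive manner assimilation

The rule copies [cont] (continuancy) from the environment onto the target stops; since [±cont] encodes the stop/fricative manner contrast, the assimilating dimension is manner.
Since the environment is written after the underscore, the trigger follows the target; the direction is regressive.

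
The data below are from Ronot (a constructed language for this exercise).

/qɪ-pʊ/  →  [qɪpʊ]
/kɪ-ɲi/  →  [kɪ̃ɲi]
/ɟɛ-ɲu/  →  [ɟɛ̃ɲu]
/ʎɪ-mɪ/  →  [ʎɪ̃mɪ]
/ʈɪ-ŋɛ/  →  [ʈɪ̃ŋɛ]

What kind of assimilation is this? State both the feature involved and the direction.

The vowel /ɪ/ surfaces as nasalised [ɪ̃] next to the following nasal /ɲ/ — it has acquired the [+nasal] feature of its neighbour.
The other forms show the same pattern: /ɛ/ → [ɛ̃] before /ɲ/; /ɪ/ → [ɪ̃] before /m/; /ɪ/ → [ɪ̃] before /ŋ/ — each time a vowel is nasalised next to a following nasal.
No change occurs in [qɪpʊ] because the vowel at the boundary is adjacent to an oral consonant, not a nasal (/ɪ/ next to /p/).
Because the conditioning nasal is to the right of the vowel that changes, the process is regressive (anticipatory).

regressive nasality assimilation (vowel nasalisation)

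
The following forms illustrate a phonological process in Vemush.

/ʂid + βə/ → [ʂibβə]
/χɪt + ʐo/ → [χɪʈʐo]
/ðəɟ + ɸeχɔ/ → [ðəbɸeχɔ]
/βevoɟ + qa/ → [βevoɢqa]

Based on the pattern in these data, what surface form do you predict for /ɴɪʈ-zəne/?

[ɴɪtzəne]

The data show regressive place assimilation: /d/ → [b] before /β/; /t/ → [ʈ] before /ʐ/; /ɟ/ → [b] before /ɸ/; /ɟ/ → [ɢ] before /q/. In each pair only place changes, matching the following consonant, while manner and voice stay constant.
/ʈ/ is a voiceless retroflex stop. The following trigger /z/ is alveolar, so /ʈ/ must become alveolar as well.
The voiceless alveolar stop is [t], so /ʈ/ → [t].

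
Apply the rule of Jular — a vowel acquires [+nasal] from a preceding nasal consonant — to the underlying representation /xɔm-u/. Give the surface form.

/u/ sits next to the nasal /m/ and is therefore nasalised to [ũ].

[xɔmũ]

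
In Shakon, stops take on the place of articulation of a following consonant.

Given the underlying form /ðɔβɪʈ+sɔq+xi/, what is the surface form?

[ðɔβɪtsɔkxi]

/ʈ/ is a voiceless retroflex stop. The following trigger /s/ is alveolar, so /ʈ/ must become alveolar as well.
A voiceless alveolar stop is [t], so the surface segment is [t].
At the second juncture, /q/ likewise becomes [k] adjacent to /x/.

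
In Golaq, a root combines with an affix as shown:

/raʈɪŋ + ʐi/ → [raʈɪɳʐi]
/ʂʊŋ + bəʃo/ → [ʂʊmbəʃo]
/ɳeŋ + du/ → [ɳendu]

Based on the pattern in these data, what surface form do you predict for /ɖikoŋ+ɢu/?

The data show regressive place assimilation: /ŋ/ → [ɳ] before /ʐ/; /ŋ/ → [m] before /b/; /ŋ/ → [n] before /d/. In each pair only place changes, matching the following consonant, while manner and voice stay constant.
/ŋ/ is a voiced velar nasal. The following trigger /ɢ/ is uvular, so /ŋ/ must become uvular as well.
A voiced uvular nasal is [ɴ], so the surface segment is [ɴ].

[ɖikoɴɢu]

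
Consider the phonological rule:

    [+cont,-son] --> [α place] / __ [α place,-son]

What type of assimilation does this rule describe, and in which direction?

regressive place assimilation

The shared variable α links the value of the place features (abbreviated [place]) on the target to the same value on the neighbouring segment, so place is the feature that assimilates.
Since the environment is written after the underscore, the trigger follows the target; the direction is regressive.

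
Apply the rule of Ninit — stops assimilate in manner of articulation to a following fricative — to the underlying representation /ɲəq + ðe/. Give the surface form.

[ɲəχðe]

The rule targets /q/ (voiceless uvular stop), which sits before the trigger /ð/ (fricative).
A voiceless uvular fricative is [χ], so the surface segment is [χ].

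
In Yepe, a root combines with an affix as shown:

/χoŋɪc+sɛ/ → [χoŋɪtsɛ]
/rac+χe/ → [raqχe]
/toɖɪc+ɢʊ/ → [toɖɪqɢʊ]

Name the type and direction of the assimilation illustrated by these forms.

Underlying /c/ is realised as [t] next to /s/; /s/ itself does not change.
The change palatal → alveolar matches the place of the following /s/, identifying this as place assimilation.
Manner and voice are unchanged, so the assimilation is partial, not total.
The other alternating forms pattern the same way: /c/ → [q] before /χ/ (palatal → uvular, matching uvular); /c/ → [q] before /ɢ/ (palatal → uvular, matching uvular) — only place changes, and always toward the following segment.
The trigger is the following segment, so the direction is regressive (anticipatory).

regressive place assimilation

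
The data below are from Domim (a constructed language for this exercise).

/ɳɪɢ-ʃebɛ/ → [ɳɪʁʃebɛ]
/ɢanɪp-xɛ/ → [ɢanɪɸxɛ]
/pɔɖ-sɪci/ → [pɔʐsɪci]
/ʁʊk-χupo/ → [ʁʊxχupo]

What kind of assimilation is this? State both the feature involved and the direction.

Underlying /ɢ/ is realised as [ʁ] next to /ʃ/; /ʃ/ itself does not change.
The change stop → fricative matches the manner of the following /ʃ/, identifying this as manner assimilation.
Place and voice are unchanged, so the assimilation is partial, not total.
The same holds elsewhere in the data: /p/ → [ɸ] before /x/ (stop → fricative, matching a fricative); /ɖ/ → [ʐ] before /s/ (stop → fricative, matching a fricative); /k/ → [x] before /χ/ (stop → fricative, matching a fricative) — only manner changes, and always toward the following segment.
The trigger is the following segment, so the direction is regressive (anticipatory).

regressive manner assimilation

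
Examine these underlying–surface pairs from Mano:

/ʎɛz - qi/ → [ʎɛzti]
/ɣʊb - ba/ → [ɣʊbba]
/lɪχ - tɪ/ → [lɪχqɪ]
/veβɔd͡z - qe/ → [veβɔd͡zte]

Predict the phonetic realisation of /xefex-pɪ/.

The data show progressive place assimilation: /q/ → [t] after /z/; /t/ → [q] after /χ/; /q/ → [t] after /d͡z/. In each pair only place changes, matching the preceding consonant, while manner and voice stay constant.
Nothing changes in [ɣʊbba]: there the adjacent consonants already agree in place (/b/ and /b/ are both bilabial), so this form is consistent with the same rule.
/p/ is a voiceless bilabial stop. The preceding trigger /x/ is velar, so /p/ must become velar as well.
Changing only its place to velar gives [k] — the voiceless velar stop.

[xefexkɪ]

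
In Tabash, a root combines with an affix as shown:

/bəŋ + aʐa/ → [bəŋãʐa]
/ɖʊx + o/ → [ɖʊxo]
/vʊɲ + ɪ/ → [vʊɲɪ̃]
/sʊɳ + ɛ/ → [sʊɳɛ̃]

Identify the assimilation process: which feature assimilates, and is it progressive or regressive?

progressive nasality assimilation (vowel nasalisation)

The vowel /a/ surfaces as nasalised [ã] next to the preceding nasal /ŋ/ — it has acquired the [+nasal] feature of its neighbour.
Likewise in the remaining data: /ɪ/ → [ɪ̃] after /ɲ/; /ɛ/ → [ɛ̃] after /ɳ/ — each time a vowel is nasalised next to a preceding nasal.
No change occurs in [ɖʊxo] because the vowel at the boundary is adjacent to an oral consonant, not a nasal (/o/ next to /x/).
Because the conditioning nasal is to the left of the vowel that changes, the process is progressive (perseverative).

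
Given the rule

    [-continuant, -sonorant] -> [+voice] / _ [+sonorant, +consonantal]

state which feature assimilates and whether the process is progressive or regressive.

regressive voicing assimilation

The structural change is [+voice], and the conditioning segment [+sonorant, +consonantal] (a sonorant consonant) is itself voiced, so the target comes to share the voicing of its neighbour — voicing assimilation.
Since the environment is written after the underscore, the trigger follows the target; the direction is regressive.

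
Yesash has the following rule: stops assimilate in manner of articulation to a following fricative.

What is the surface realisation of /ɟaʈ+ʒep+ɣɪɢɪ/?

/ʈ/ is a voiceless retroflex stop. The following trigger /ʒ/ is a fricative, so /ʈ/ must become a fricative as well.
The voiceless retroflex fricative is [ʂ], so /ʈ/ → [ʂ].
The same rule applies at the second boundary: /p/ → [ɸ] next to /ɣ/.

[ɟaʂʒeɸɣɪɢɪ]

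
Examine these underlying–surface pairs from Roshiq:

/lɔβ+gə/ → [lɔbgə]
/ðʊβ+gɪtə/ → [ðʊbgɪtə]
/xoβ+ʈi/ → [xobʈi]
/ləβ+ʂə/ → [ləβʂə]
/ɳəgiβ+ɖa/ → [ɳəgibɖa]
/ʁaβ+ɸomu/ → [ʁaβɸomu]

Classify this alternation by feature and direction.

Underlying /β/ is realised as [b] next to /g/; /g/ itself does not change.
/β/ is a fricative while /g/ is a stop; the output [b] is a stop, matching the trigger — so the feature that spreads is manner.
Place and voice are unchanged, so the assimilation is partial, not total.
Checking the remaining alternations: /β/ → [b] before /ʈ/ (fricative → stop, matching a stop); /β/ → [b] before /ɖ/ (fricative → stop, matching a stop) — only manner changes, and always toward the following segment.
Nothing changes in [ləβʂə], [ʁaβɸomu]: there the adjacent consonants already agree in manner (/β/ and /ʂ/ are both fricatives; /β/ and /ɸ/ are both fricatives), so these forms are consistent with the same rule.
The trigger is the following segment, so the direction is regressive (anticipatory).

regressive manner assimilation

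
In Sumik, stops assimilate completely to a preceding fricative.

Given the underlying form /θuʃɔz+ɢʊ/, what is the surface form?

/ɢ/ is the segment targeted by the rule; it sits immediately after /z/, so it assimilates completely and surfaces as [z].

[θuʃɔzzʊ]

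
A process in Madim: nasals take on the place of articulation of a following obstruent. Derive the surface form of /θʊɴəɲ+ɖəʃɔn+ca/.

[θʊɴəɳɖəʃɔɲca]

/ɲ/ is a voiced palatal nasal. The following trigger /ɖ/ is retroflex, so /ɲ/ must become retroflex as well.
Changing only its place to retroflex gives [ɳ] — the voiced retroflex nasal.
The same rule applies at the second boundary: /n/ → [ɲ] next to /c/.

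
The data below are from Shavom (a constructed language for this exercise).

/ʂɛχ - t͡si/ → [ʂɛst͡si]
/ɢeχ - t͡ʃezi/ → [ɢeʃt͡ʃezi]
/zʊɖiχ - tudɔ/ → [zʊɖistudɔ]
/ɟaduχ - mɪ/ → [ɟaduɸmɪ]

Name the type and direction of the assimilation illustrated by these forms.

regressive place assimilation

Comparing underlying and surface forms, /χ/ → [s] is the alternation; the neighbouring /t͡s/ is constant.
/χ/ is uvular while /t͡s/ is alveolar; the output [s] is alveolar, matching the trigger — so the feature that spreads is place.
Manner and voice are unchanged, so the assimilation is partial, not total.
Checking the remaining alternations: /χ/ → [ʃ] before /t͡ʃ/ (uvular → postalveolar, matching postalveolar); /χ/ → [s] before /t/ (uvular → alveolar, matching alveolar); /χ/ → [ɸ] before /m/ (uvular → bilabial, matching bilabial) — only place changes, and always toward the following segment.
The trigger is the following segment, so the direction is regressive (anticipatory).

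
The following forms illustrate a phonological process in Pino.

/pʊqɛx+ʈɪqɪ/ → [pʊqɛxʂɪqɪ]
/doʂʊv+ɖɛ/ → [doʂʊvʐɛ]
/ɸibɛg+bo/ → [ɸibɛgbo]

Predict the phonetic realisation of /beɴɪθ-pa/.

The data show progressive manner assimilation: /ʈ/ → [ʂ] after /x/; /ɖ/ → [ʐ] after /v/. In each pair only manner changes, matching the preceding consonant, while place and voice stay constant.
Nothing changes in [ɸibɛgbo]: there the adjacent consonants already agree in manner (/b/ and /g/ are both stops), so this form is consistent with the same rule.
/p/ is a voiceless bilabial stop. The preceding trigger /θ/ is a fricative, so /p/ must become a fricative as well.
Changing only its manner to fricative gives [ɸ] — the voiceless bilabial fricative.

[beɴɪθɸa]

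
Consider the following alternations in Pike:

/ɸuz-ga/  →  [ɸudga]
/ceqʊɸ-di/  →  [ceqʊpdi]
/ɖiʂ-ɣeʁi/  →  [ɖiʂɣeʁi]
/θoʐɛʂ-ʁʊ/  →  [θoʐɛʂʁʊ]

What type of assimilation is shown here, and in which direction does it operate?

regressive manner assimilation

The segment that alternates is /z/, which surfaces as [d] when adjacent to /g/.
The change fricative → stop matches the manner of the following /g/, identifying this as manner assimilation.
Place and voice are unchanged, so the assimilation is partial, not total.
The same holds elsewhere in the data: /ɸ/ → [p] before /d/ (fricative → stop, matching a stop) — only manner changes, and always toward the following segment.
No alternation appears in [ɖiʂɣeʁi], [θoʐɛʂʁʊ]: there the adjacent consonants already agree in manner (/ʂ/ and /ɣ/ are both fricatives; /ʂ/ and /ʁ/ are both fricatives), so these forms are consistent with the same rule.
The trigger is the following segment, so the direction is regressive (anticipatory).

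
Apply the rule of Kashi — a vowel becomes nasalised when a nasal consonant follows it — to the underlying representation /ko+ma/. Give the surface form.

[kõma]

The vowel /o/ is adjacent to the following nasal /m/, so it acquires [+nasal] and surfaces as [õ].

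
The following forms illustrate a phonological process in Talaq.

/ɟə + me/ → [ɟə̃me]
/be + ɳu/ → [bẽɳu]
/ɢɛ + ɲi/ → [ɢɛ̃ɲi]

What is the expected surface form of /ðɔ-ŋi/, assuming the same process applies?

[ðɔ̃ŋi]

The data show regressive nasality assimilation (vowel nasalisation): /ə/ → [ə̃] before /m/; /e/ → [ẽ] before /ɳ/; /ɛ/ → [ɛ̃] before /ɲ/ — a vowel is nasalised by an immediately following nasal consonant.
/ɔ/ sits next to the nasal /ŋ/ and is therefore nasalised to [ɔ̃].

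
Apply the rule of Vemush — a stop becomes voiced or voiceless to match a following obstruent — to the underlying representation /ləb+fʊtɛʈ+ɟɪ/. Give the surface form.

/b/ is a voiced bilabial stop. The following trigger /f/ is voiceless, so /b/ must become voiceless as well.
The voiceless bilabial stop is [p], so /b/ → [p].
The same rule applies at the second boundary: /ʈ/ → [ɖ] next to /ɟ/.

[ləpfʊtɛɖɟɪ]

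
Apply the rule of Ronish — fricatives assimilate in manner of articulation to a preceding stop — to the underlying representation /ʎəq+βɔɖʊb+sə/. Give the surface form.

/β/ is a voiced bilabial fricative. The preceding trigger /q/ is a stop, so /β/ must become a stop as well.
Changing only its manner to stop gives [b] — the voiced bilabial stop.
The same rule applies at the second boundary: /s/ → [t] next to /b/.

[ʎəqbɔɖʊbtə]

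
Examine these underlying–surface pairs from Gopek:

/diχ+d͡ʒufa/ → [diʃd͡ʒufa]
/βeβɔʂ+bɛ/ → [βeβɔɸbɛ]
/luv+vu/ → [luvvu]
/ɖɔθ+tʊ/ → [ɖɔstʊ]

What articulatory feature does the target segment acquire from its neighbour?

The segment that alternates is /χ/, which surfaces as [ʃ] when adjacent to /d͡ʒ/.
The change uvular → postalveolar matches the place of the following /d͡ʒ/, identifying this as place assimilation.
The same holds elsewhere in the data: /ʂ/ → [ɸ] before /b/ (retroflex → bilabial, matching bilabial); /θ/ → [s] before /t/ (dental → alveolar, matching alveolar) — only place changes, and always toward the following segment.
No alternation appears in [luvvu]: there the adjacent consonants already agree in place (/v/ and /v/ are both labiodental), so this form is consistent with the same rule.

place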